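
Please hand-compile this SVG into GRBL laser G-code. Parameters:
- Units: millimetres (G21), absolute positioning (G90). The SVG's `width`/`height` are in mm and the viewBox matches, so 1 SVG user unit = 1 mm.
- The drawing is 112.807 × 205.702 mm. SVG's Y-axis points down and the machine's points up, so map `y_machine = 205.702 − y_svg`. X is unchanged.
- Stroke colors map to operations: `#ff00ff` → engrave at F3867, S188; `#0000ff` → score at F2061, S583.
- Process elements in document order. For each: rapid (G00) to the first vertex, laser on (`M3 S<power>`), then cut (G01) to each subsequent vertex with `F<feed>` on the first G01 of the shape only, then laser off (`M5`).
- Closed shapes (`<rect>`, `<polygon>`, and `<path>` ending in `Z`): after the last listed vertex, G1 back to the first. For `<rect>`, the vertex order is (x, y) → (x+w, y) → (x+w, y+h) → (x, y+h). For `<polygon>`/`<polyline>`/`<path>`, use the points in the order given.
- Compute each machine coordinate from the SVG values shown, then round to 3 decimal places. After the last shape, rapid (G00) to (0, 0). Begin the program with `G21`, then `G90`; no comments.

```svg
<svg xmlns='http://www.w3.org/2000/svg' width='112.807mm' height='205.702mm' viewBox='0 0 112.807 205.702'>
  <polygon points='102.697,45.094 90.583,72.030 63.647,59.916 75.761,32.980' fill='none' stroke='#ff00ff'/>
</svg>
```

Since the viewBox matches the mm dimensions, user units are millimetres directly. The only transform is the Y-flip y_m = 205.702 − y_svg.

Shape 1 is a regular polygon drawn with `<polygon>`. Its stroke #ff00ff means engrave at S188, F3867. After flipping Y the toolpath is (102.697,160.608) → (90.583,133.672) → (63.647,145.786) → (75.761,172.722) → (102.697,160.608), returning to the start.

G21
G90
G00 X102.697 Y160.608
M3 S188
G01 X90.583 Y133.672 F3867
G01 X63.647 Y145.786
G01 X75.761 Y172.722
G01 X102.697 Y160.608
M5
G00 X0.000 Y0.000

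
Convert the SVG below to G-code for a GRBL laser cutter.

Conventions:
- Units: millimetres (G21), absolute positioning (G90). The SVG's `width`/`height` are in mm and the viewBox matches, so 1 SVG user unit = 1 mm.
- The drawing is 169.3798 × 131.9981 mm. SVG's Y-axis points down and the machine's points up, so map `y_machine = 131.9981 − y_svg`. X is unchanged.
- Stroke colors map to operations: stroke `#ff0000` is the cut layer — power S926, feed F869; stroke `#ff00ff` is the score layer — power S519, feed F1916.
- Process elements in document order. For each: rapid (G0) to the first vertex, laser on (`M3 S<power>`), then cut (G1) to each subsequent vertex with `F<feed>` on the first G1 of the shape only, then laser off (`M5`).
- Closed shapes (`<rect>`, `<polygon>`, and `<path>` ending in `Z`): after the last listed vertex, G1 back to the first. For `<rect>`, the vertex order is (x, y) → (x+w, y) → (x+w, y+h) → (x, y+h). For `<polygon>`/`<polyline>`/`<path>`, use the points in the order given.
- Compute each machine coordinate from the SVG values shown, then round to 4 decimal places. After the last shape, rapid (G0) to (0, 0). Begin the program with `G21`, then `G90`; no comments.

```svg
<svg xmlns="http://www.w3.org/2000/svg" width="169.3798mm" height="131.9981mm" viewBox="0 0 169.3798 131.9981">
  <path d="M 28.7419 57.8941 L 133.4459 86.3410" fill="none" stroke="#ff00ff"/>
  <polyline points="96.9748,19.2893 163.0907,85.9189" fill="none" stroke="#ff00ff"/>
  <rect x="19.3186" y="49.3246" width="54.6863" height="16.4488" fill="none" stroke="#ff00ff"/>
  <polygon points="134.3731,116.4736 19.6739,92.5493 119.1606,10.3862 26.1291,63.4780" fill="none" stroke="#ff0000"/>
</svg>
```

Since the viewBox matches the mm dimensions, user units are millimetres directly. The only transform is the Y-flip y_m = 131.9981 − y_svg.

Shape 1 is a line segment drawn with `<path>`. Its stroke #ff00ff means score at S519, F1916. After flipping Y the toolpath is (28.7419,74.1040) → (133.4459,45.6571).

Shape 2 is a line segment drawn with `<polyline>`. Its stroke #ff00ff means score at S519, F1916. After flipping Y the toolpath is (96.9748,112.7088) → (163.0907,46.0792).

Shape 3 is a rectangle drawn with `<rect>`. Its stroke #ff00ff means score at S519, F1916. After flipping Y the toolpath is (19.3186,82.6735) → (74.0049,82.6735) → (74.0049,66.2247) → (19.3186,66.2247) → (19.3186,82.6735), returning to the start.

Shape 4 is a closed polygon drawn with `<polygon>`. Its stroke #ff0000 means cut at S926, F869. After flipping Y the toolpath is (134.3731,15.5245) → (19.6739,39.4488) → (119.1606,121.6119) → (26.1291,68.5201) → (134.3731,15.5245), returning to the start.

G21
G90
G0 X28.7419 Y74.1040
M3 S519
G1 X133.4459 Y45.6571 F1916
M5
G0 X96.9748 Y112.7088
M3 S519
G1 X163.0907 Y46.0792 F1916
M5
G0 X19.3186 Y82.6735
M3 S519
G1 X74.0049 Y82.6735 F1916
G1 X74.0049 Y66.2247
G1 X19.3186 Y66.2247
G1 X19.3186 Y82.6735
M5
G0 X134.3731 Y15.5245
M3 S926
G1 X19.6739 Y39.4488 F869
G1 X119.1606 Y121.6119
G1 X26.1291 Y68.5201
G1 X134.3731 Y15.5245
M5
G0 X0.0000 Y0.0000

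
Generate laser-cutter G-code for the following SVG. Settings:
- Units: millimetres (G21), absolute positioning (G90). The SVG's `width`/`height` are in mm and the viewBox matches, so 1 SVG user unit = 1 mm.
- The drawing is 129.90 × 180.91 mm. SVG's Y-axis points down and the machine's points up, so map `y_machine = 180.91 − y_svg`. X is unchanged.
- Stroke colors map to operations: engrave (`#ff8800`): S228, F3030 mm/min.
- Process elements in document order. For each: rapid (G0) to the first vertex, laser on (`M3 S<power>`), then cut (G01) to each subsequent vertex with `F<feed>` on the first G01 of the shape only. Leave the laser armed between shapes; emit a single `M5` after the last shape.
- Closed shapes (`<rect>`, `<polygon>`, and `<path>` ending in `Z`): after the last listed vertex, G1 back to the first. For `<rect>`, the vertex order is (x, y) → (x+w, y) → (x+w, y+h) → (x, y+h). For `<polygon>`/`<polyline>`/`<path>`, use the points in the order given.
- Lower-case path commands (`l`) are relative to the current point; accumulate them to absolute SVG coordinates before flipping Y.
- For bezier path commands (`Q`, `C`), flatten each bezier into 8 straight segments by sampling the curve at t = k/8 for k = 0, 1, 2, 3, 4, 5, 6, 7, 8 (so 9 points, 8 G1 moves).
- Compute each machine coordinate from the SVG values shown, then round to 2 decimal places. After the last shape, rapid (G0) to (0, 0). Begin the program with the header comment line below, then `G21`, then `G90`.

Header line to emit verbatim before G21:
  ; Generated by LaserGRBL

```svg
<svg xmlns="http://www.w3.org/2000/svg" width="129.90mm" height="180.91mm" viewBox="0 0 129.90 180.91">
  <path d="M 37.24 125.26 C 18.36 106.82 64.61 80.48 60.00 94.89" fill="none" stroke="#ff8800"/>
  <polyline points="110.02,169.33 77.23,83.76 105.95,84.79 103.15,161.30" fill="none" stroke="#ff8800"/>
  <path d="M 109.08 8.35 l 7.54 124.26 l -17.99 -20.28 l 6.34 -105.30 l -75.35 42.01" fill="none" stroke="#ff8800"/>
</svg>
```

viewBox `0 0 129.90 180.91` with mm width/height → 1 unit = 1 mm. Flip: y_m = 180.91 − y_svg.

**Shape 1** — `<path>` cubic bezier, stroke `#ff8800` → engrave (S228, F3030). Control points (SVG): P0=(37.24,125.26), P1=(18.36,106.82), P2=(64.61,80.48), P3=(60.00,94.89); sampled at t=k/8. Machine vertices: (37.24,55.65) → (32.99,62.84) → (33.48,70.20) → (37.36,77.16) → (43.27,83.15) → (49.85,87.61) → (55.73,89.95) → (59.57,89.61) → (60.00,86.02). Open path.

**Shape 2** — `<polyline>` open polyline, stroke `#ff8800` → engrave (S228, F3030). Machine vertices: (110.02,11.58) → (77.23,97.15) → (105.95,96.12) → (103.15,19.61). Open path.

**Shape 3** — `<path>` open polyline, stroke `#ff8800` → engrave (S228, F3030). Machine vertices: (109.08,172.56) → (116.62,48.30) → (98.63,68.58) → (104.97,173.88) → (29.62,131.87). Open path.

; Generated by LaserGRBL
G21
G90
G0 X37.24 Y55.65
M3 S228
G01 X32.99 Y62.84 F3030
G01 X33.48 Y70.20
G01 X37.36 Y77.16
G01 X43.27 Y83.15
G01 X49.85 Y87.61
G01 X55.73 Y89.95
G01 X59.57 Y89.61
G01 X60.00 Y86.02
G0 X110.02 Y11.58
M3 S228
G01 X77.23 Y97.15 F3030
G01 X105.95 Y96.12
G01 X103.15 Y19.61
G0 X109.08 Y172.56
M3 S228
G01 X116.62 Y48.30 F3030
G01 X98.63 Y68.58
G01 X104.97 Y173.88
G01 X29.62 Y131.87
M5
G0 X0.00 Y0.00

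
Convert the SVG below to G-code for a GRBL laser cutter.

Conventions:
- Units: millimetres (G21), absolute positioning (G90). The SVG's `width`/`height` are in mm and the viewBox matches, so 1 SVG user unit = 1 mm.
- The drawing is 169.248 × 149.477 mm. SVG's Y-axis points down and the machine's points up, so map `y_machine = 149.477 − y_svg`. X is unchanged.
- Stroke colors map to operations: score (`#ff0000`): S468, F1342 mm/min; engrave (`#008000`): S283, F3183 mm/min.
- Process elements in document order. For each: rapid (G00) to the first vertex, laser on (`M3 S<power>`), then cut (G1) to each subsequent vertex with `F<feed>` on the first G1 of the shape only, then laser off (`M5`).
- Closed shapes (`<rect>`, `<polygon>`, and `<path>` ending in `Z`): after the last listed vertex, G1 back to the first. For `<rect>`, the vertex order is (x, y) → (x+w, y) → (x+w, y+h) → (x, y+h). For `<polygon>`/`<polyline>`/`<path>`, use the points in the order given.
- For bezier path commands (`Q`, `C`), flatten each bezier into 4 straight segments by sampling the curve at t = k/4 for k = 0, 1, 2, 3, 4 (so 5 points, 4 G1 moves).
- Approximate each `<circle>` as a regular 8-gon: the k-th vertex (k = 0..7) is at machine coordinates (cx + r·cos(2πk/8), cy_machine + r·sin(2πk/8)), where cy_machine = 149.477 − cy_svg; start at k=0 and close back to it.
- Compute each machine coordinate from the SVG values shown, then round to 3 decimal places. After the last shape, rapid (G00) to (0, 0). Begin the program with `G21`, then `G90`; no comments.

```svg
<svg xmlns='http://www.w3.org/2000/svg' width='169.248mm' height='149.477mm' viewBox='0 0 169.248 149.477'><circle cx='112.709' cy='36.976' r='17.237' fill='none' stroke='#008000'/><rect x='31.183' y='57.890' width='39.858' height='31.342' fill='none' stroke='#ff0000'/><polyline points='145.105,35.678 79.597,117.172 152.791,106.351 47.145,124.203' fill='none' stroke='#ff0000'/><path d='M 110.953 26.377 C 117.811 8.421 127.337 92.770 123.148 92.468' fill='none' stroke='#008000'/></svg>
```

G21
G90
G00 X129.946 Y112.501
M3 S283
G1 X124.897 Y124.689 F3183
G1 X112.709 Y129.738
G1 X100.521 Y124.689
G1 X95.472 Y112.501
G1 X100.521 Y100.313
G1 X112.709 Y95.264
G1 X124.897 Y100.313
G1 X129.946 Y112.501
M5
G00 X31.183 Y91.587
M3 S468
G1 X71.041 Y91.587 F1342
G1 X71.041 Y60.245
G1 X31.183 Y60.245
G1 X31.183 Y91.587
M5
G00 X145.105 Y113.799
M3 S468
G1 X79.597 Y32.305 F1342
G1 X152.791 Y43.126
G1 X47.145 Y25.274
M5
G00 X110.953 Y123.100
M3 S283
G1 X116.341 Y120.306 F3183
G1 X121.193 Y96.675
G1 X123.974 Y69.733
G1 X123.148 Y57.009
M5
G00 X0.000 Y0.000

1 u = 1 mm; y_m = 149.477 − y.

[1] `<circle>` circle, #008000→engrave S283 F3183: (129.946,112.501) → (124.897,124.689) → (112.709,129.738) → (100.521,124.689) → (95.472,112.501) → (100.521,100.313) → (112.709,95.264) → (124.897,100.313) → (129.946,112.501) (closed)

[2] `<rect>` rectangle, #ff0000→score S468 F1342: (31.183,91.587) → (71.041,91.587) → (71.041,60.245) → (31.183,60.245) → (31.183,91.587) (closed)

[3] `<polyline>` open polyline, #ff0000→score S468 F1342: (145.105,113.799) → (79.597,32.305) → (152.791,43.126) → (47.145,25.274)

[4] `<path>` cubic bezier, #008000→engrave S283 F3183: (110.953,123.100) → (116.341,120.306) → (121.193,96.675) → (123.974,69.733) → (123.148,57.009)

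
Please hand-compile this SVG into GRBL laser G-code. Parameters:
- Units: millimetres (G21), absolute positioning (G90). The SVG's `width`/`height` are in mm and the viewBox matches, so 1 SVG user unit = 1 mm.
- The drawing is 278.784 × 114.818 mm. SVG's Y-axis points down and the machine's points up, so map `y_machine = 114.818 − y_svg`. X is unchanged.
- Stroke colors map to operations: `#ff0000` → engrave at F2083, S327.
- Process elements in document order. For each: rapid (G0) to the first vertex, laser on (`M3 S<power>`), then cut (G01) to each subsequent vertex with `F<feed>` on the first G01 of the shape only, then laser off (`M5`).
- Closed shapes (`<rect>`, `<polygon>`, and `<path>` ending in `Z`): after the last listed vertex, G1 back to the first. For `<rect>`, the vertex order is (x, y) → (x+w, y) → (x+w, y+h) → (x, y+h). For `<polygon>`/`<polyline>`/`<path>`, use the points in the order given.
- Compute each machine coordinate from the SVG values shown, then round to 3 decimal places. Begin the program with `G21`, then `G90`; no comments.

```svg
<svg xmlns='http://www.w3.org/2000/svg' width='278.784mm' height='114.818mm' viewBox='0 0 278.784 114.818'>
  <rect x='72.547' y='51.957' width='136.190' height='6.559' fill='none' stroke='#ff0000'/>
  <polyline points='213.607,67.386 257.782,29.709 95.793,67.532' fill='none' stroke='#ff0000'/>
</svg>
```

G21
G90
G0 X72.547 Y62.861
M3 S327
G01 X208.737 Y62.861 F2083
G01 X208.737 Y56.302
G01 X72.547 Y56.302
G01 X72.547 Y62.861
M5
G0 X213.607 Y47.432
M3 S327
G01 X257.782 Y85.109 F2083
G01 X95.793 Y47.286
M5

viewBox `0 0 278.784 114.818` with mm width/height → 1 unit = 1 mm. Flip: y_m = 114.818 − y_svg.

**Shape 1** — `<rect>` rectangle, stroke `#ff0000` → engrave (S327, F2083). Machine vertices: (72.547,62.861) → (208.737,62.861) → (208.737,56.302) → (72.547,56.302) → (72.547,62.861). Closed: final G1 returns to the first vertex.

**Shape 2** — `<polyline>` open polyline, stroke `#ff0000` → engrave (S327, F2083). Machine vertices: (213.607,47.432) → (257.782,85.109) → (95.793,47.286). Open path.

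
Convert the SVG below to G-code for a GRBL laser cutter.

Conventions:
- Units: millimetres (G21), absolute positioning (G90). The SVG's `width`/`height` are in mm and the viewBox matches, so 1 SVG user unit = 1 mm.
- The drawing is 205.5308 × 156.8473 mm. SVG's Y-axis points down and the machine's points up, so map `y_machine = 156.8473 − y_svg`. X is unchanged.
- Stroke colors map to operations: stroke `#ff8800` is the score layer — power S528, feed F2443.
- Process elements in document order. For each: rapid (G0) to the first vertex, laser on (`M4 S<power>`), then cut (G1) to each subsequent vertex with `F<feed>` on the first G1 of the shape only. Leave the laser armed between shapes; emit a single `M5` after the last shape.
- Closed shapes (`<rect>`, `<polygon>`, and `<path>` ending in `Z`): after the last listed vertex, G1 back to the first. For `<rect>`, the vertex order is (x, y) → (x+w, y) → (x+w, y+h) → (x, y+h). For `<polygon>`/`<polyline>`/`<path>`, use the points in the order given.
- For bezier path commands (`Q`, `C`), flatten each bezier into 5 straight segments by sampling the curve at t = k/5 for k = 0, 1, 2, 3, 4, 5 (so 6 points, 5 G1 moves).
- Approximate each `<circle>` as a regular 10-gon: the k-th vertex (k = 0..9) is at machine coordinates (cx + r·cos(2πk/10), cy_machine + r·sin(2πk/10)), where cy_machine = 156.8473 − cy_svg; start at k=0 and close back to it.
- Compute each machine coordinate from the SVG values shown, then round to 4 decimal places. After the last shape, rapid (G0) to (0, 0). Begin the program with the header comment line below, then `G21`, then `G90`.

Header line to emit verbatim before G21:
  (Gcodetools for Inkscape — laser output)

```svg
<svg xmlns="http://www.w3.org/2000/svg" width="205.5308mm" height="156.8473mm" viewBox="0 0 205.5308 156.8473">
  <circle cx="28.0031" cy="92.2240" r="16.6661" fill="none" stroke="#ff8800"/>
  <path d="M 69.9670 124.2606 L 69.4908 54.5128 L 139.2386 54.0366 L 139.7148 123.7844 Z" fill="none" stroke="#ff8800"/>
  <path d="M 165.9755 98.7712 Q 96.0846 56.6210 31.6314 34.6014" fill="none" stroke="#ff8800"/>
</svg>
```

(Gcodetools for Inkscape — laser output)
G21
G90
G0 X44.6692 Y64.6233
M4 S528
G1 X41.4863 Y74.4194 F2443
G1 X33.1532 Y80.4737
G1 X22.8530 Y80.4737
G1 X14.5199 Y74.4194
G1 X11.3370 Y64.6233
G1 X14.5199 Y54.8272
G1 X22.8530 Y48.7729
G1 X33.1532 Y48.7729
G1 X41.4863 Y54.8272
G1 X44.6692 Y64.6233
G0 X69.9670 Y32.5867
M4 S528
G1 X69.4908 Y102.3345 F2443
G1 X139.2386 Y102.8107
G1 X139.7148 Y33.0629
G1 X69.9670 Y32.5867
G0 X165.9755 Y58.0761
M4 S528
G1 X138.2366 Y74.1310 F2443
G1 X110.9328 Y88.5754
G1 X84.0640 Y101.4093
G1 X57.6302 Y112.6328
G1 X31.6314 Y122.2459
M5
G0 X0.0000 Y0.0000

1 u = 1 mm; y_m = 156.8473 − y.

[1] `<circle>` circle, #ff8800→score S528 F2443: (44.6692,64.6233) → (41.4863,74.4194) → (33.1532,80.4737) → (22.8530,80.4737) → (14.5199,74.4194) → (11.3370,64.6233) → (14.5199,54.8272) → (22.8530,48.7729) → (33.1532,48.7729) → (41.4863,54.8272) → (44.6692,64.6233) (closed)

[2] `<path>` regular polygon, #ff8800→score S528 F2443: (69.9670,32.5867) → (69.4908,102.3345) → (139.2386,102.8107) → (139.7148,33.0629) → (69.9670,32.5867) (closed)

[3] `<path>` quadratic bezier, #ff8800→score S528 F2443: (165.9755,58.0761) → (138.2366,74.1310) → (110.9328,88.5754) → (84.0640,101.4093) → (57.6302,112.6328) → (31.6314,122.2459)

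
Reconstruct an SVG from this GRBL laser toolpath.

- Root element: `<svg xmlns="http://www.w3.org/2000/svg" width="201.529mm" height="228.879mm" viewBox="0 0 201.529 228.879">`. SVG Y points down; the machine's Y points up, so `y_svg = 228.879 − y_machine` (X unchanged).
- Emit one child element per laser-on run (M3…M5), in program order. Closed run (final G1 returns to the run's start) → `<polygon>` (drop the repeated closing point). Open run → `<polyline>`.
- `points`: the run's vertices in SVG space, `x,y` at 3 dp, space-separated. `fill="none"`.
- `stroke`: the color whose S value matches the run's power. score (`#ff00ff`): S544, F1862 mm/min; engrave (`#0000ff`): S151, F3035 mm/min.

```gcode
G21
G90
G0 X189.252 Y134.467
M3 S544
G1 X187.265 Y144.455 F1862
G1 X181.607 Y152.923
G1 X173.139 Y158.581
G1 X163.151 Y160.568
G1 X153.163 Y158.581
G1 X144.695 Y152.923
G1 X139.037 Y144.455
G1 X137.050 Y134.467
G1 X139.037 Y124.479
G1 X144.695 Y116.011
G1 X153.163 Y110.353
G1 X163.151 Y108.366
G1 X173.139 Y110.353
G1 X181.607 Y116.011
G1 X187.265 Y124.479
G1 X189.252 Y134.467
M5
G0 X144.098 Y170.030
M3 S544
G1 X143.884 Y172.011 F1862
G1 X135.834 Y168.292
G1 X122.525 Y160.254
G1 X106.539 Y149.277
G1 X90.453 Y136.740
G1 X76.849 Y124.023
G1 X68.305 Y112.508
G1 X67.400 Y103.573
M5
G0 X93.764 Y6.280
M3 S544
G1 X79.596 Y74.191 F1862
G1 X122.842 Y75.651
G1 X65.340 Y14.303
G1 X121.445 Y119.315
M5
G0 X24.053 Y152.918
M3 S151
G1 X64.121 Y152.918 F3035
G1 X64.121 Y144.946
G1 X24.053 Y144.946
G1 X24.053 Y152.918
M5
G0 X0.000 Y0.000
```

<svg xmlns="http://www.w3.org/2000/svg" width="201.529mm" height="228.879mm" viewBox="0 0 201.529 228.879">
  <polygon points="189.252,94.412 187.265,84.424 181.607,75.956 173.139,70.298 163.151,68.311 153.163,70.298 144.695,75.956 139.037,84.424 137.050,94.412 139.037,104.400 144.695,112.868 153.163,118.526 163.151,120.513 173.139,118.526 181.607,112.868 187.265,104.400" fill="none" stroke="#ff00ff"/>
  <polyline points="144.098,58.849 143.884,56.868 135.834,60.587 122.525,68.625 106.539,79.602 90.453,92.139 76.849,104.856 68.305,116.371 67.400,125.306" fill="none" stroke="#ff00ff"/>
  <polyline points="93.764,222.599 79.596,154.688 122.842,153.228 65.340,214.576 121.445,109.564" fill="none" stroke="#ff00ff"/>
  <polygon points="24.053,75.961 64.121,75.961 64.121,83.933 24.053,83.933" fill="none" stroke="#0000ff"/>
</svg>

y_svg = 228.879 − y_m.

[1] S544→`#ff00ff` (score); closed run; points: 189.252,94.412 187.265,84.424 181.607,75.956 173.139,70.298 163.151,68.311 153.163,70.298 144.695,75.956 139.037,84.424 137.050,94.412 139.037,104.400 144.695,112.868 153.163,118.526 163.151,120.513 173.139,118.526 181.607,112.868 187.265,104.400

[2] S544→`#ff00ff` (score); open run; points: 144.098,58.849 143.884,56.868 135.834,60.587 122.525,68.625 106.539,79.602 90.453,92.139 76.849,104.856 68.305,116.371 67.400,125.306

[3] S544→`#ff00ff` (score); open run; points: 93.764,222.599 79.596,154.688 122.842,153.228 65.340,214.576 121.445,109.564

[4] S151→`#0000ff` (engrave); closed run; points: 24.053,75.961 64.121,75.961 64.121,83.933 24.053,83.933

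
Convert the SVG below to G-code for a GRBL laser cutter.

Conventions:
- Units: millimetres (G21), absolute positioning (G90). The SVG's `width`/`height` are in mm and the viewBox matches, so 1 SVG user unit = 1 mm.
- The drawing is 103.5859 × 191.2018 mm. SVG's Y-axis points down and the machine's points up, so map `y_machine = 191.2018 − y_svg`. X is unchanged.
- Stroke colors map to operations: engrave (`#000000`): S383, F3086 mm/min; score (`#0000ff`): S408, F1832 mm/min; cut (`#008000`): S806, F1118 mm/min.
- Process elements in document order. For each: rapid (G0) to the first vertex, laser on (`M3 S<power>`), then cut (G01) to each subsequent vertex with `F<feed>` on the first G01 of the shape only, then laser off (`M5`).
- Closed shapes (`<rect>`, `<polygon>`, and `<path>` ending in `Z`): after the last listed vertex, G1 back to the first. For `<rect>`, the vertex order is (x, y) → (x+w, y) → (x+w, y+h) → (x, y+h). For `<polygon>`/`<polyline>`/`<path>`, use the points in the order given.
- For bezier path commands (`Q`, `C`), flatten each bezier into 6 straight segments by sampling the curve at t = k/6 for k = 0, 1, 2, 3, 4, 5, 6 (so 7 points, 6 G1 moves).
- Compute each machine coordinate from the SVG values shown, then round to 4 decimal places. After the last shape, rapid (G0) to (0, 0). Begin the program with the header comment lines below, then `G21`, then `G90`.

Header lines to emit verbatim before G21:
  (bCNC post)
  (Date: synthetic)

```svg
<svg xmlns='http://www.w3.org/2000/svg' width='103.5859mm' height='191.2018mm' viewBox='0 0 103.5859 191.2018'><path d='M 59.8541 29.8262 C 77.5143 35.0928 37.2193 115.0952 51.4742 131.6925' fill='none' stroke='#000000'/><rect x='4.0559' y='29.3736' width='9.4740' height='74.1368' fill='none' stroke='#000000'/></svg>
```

Since the viewBox matches the mm dimensions, user units are millimetres directly. The only transform is the Y-flip y_m = 191.2018 − y_svg.

Shape 1 is a cubic bezier drawn with `<path>`. Its stroke #000000 means engrave at S383, F3086. After flipping Y the toolpath is (59.8541,161.3756) → (64.3755,153.1539) → (62.3628,136.3134) → (56.9411,114.6915) → (51.2357,92.1253) → (48.3717,72.4522) → (51.4742,59.5093).

Shape 2 is a rectangle drawn with `<rect>`. Its stroke #000000 means engrave at S383, F3086. After flipping Y the toolpath is (4.0559,161.8282) → (13.5299,161.8282) → (13.5299,87.6914) → (4.0559,87.6914) → (4.0559,161.8282), returning to the start.

(bCNC post)
(Date: synthetic)
G21
G90
G0 X59.8541 Y161.3756
M3 S383
G01 X64.3755 Y153.1539 F3086
G01 X62.3628 Y136.3134
G01 X56.9411 Y114.6915
G01 X51.2357 Y92.1253
G01 X48.3717 Y72.4522
G01 X51.4742 Y59.5093
M5
G0 X4.0559 Y161.8282
M3 S383
G01 X13.5299 Y161.8282 F3086
G01 X13.5299 Y87.6914
G01 X4.0559 Y87.6914
G01 X4.0559 Y161.8282
M5
G0 X0.0000 Y0.0000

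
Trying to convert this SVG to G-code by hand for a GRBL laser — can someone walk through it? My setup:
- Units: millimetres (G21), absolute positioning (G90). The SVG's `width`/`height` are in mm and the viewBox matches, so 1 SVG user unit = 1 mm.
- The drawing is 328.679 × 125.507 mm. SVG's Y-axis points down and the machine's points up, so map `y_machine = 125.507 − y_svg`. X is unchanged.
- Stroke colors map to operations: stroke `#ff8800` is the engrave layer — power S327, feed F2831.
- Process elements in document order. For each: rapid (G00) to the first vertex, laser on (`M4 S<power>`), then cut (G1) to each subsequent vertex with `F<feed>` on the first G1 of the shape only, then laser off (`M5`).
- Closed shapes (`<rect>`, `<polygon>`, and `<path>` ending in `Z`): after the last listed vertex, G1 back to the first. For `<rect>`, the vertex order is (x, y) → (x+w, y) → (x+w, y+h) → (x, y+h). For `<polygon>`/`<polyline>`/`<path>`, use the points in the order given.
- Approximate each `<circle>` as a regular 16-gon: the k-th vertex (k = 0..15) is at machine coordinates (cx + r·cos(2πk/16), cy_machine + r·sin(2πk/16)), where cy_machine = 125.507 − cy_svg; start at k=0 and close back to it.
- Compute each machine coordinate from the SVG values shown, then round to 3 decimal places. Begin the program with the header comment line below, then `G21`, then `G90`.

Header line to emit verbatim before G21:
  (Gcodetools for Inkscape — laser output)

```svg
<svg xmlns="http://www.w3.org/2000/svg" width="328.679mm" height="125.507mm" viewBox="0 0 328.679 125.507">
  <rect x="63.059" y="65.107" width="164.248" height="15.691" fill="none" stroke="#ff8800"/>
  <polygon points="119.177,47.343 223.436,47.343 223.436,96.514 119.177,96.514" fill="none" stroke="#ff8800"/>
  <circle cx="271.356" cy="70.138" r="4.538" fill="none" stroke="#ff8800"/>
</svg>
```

Since the viewBox matches the mm dimensions, user units are millimetres directly. The only transform is the Y-flip y_m = 125.507 − y_svg.

Shape 1 is a rectangle drawn with `<rect>`. Its stroke #ff8800 means engrave at S327, F2831. After flipping Y the toolpath is (63.059,60.400) → (227.307,60.400) → (227.307,44.709) → (63.059,44.709) → (63.059,60.400), returning to the start.

Shape 2 is a rectangle drawn with `<polygon>`. Its stroke #ff8800 means engrave at S327, F2831. After flipping Y the toolpath is (119.177,78.164) → (223.436,78.164) → (223.436,28.993) → (119.177,28.993) → (119.177,78.164), returning to the start.

Shape 3 is a circle drawn with `<circle>`. Its stroke #ff8800 means engrave at S327, F2831. After flipping Y the toolpath is (275.894,55.369) → (275.549,57.106) → (274.565,58.578) → (273.093,59.562) → (271.356,59.907) → (269.619,59.562) → (268.147,58.578) → (267.163,57.106) → (266.818,55.369) → (267.163,53.632) → (268.147,52.160) → (269.619,51.176) → (271.356,50.831) → (273.093,51.176) → (274.565,52.160) → (275.549,53.632) → (275.894,55.369), returning to the start.

(Gcodetools for Inkscape — laser output)
G21
G90
G00 X63.059 Y60.400
M4 S327
G1 X227.307 Y60.400 F2831
G1 X227.307 Y44.709
G1 X63.059 Y44.709
G1 X63.059 Y60.400
M5
G00 X119.177 Y78.164
M4 S327
G1 X223.436 Y78.164 F2831
G1 X223.436 Y28.993
G1 X119.177 Y28.993
G1 X119.177 Y78.164
M5
G00 X275.894 Y55.369
M4 S327
G1 X275.549 Y57.106 F2831
G1 X274.565 Y58.578
G1 X273.093 Y59.562
G1 X271.356 Y59.907
G1 X269.619 Y59.562
G1 X268.147 Y58.578
G1 X267.163 Y57.106
G1 X266.818 Y55.369
G1 X267.163 Y53.632
G1 X268.147 Y52.160
G1 X269.619 Y51.176
G1 X271.356 Y50.831
G1 X273.093 Y51.176
G1 X274.565 Y52.160
G1 X275.549 Y53.632
G1 X275.894 Y55.369
M5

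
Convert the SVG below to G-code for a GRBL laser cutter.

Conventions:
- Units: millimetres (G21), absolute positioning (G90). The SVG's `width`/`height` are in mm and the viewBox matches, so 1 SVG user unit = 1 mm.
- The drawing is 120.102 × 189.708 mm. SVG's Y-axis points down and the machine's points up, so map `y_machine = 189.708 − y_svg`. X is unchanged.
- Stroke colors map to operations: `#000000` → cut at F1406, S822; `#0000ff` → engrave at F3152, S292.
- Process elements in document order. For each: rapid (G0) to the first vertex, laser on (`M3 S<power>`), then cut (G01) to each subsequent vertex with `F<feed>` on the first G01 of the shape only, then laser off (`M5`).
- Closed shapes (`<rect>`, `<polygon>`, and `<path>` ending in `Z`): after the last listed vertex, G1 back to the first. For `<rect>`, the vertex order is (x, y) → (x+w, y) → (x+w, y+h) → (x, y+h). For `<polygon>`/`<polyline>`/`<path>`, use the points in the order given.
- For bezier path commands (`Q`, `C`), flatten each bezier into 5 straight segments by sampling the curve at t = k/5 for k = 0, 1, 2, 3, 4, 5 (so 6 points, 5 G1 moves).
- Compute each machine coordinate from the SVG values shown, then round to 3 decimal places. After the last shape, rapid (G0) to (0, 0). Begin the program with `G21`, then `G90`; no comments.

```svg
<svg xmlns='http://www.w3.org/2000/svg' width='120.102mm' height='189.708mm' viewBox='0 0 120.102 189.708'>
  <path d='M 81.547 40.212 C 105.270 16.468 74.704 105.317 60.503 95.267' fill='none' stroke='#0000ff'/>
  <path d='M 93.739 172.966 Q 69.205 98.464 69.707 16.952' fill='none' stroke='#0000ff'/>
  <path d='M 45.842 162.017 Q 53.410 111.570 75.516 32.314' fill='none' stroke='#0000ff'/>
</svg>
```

G21
G90
G0 X81.547 Y149.496
M3 S292
G01 X89.831 Y151.923 F3152
G01 X88.478 Y137.480
G01 X80.878 Y116.317
G01 X70.422 Y98.587
G01 X60.503 Y94.441
M5
G0 X93.739 Y16.742
M3 S292
G01 X84.927 Y46.823 F3152
G01 X78.118 Y77.465
G01 X73.311 Y108.668
G01 X70.508 Y140.432
G01 X69.707 Y172.756
M5
G0 X45.842 Y27.691
M3 S292
G01 X49.451 Y49.022 F3152
G01 X54.222 Y72.658
G01 X60.157 Y98.599
G01 X67.255 Y126.844
G01 X75.516 Y157.394
M5
G0 X0.000 Y0.000

viewBox `0 0 120.102 189.708` with mm width/height → 1 unit = 1 mm. Flip: y_m = 189.708 − y_svg.

**Shape 1** — `<path>` cubic bezier, stroke `#0000ff` → engrave (S292, F3152). Control points (SVG): P0=(81.547,40.212), P1=(105.270,16.468), P2=(74.704,105.317), P3=(60.503,95.267); sampled at t=k/5. Machine vertices: (81.547,149.496) → (89.831,151.923) → (88.478,137.480) → (80.878,116.317) → (70.422,98.587) → (60.503,94.441). Open path.

**Shape 2** — `<path>` quadratic bezier, stroke `#0000ff` → engrave (S292, F3152). Control points (SVG): P0=(93.739,172.966), P1=(69.205,98.464), P2=(69.707,16.952); sampled at t=k/5. Machine vertices: (93.739,16.742) → (84.927,46.823) → (78.118,77.465) → (73.311,108.668) → (70.508,140.432) → (69.707,172.756). Open path.

**Shape 3** — `<path>` quadratic bezier, stroke `#0000ff` → engrave (S292, F3152). Control points (SVG): P0=(45.842,162.017), P1=(53.410,111.570), P2=(75.516,32.314); sampled at t=k/5. Machine vertices: (45.842,27.691) → (49.451,49.022) → (54.222,72.658) → (60.157,98.599) → (67.255,126.844) → (75.516,157.394). Open path.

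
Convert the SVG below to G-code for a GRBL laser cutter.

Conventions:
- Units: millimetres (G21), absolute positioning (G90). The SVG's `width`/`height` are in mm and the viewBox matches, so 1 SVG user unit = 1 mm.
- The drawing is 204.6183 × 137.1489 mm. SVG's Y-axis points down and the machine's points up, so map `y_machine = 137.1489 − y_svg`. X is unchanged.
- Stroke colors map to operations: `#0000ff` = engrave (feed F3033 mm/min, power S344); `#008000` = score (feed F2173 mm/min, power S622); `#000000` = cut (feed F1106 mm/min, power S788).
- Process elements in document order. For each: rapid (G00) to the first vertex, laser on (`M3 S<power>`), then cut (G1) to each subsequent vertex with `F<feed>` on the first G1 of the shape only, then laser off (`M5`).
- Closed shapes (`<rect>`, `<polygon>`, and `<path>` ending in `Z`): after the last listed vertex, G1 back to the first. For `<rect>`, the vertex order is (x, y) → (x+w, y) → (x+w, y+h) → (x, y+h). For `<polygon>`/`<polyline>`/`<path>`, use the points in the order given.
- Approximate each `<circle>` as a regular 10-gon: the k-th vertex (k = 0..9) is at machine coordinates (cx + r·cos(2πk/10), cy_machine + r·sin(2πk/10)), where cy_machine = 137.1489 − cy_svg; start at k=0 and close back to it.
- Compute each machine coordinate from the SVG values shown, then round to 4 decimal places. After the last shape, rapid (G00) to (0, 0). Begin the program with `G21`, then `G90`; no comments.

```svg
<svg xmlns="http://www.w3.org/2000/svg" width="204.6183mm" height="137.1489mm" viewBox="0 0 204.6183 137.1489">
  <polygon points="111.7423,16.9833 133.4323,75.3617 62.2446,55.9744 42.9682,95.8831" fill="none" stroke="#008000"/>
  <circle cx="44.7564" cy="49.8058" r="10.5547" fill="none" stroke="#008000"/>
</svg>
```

G21
G90
G00 X111.7423 Y120.1656
M3 S622
G1 X133.4323 Y61.7872 F2173
G1 X62.2446 Y81.1745
G1 X42.9682 Y41.2658
G1 X111.7423 Y120.1656
M5
G00 X55.3111 Y87.3431
M3 S622
G1 X53.2953 Y93.5470 F2173
G1 X48.0180 Y97.3812
G1 X41.4948 Y97.3812
G1 X36.2175 Y93.5470
G1 X34.2017 Y87.3431
G1 X36.2175 Y81.1392
G1 X41.4948 Y77.3050
G1 X48.0180 Y77.3050
G1 X53.2953 Y81.1392
G1 X55.3111 Y87.3431
M5
G00 X0.0000 Y0.0000

1 u = 1 mm; y_m = 137.1489 − y.

[1] `<polygon>` closed polygon, #008000→score S622 F2173: (111.7423,120.1656) → (133.4323,61.7872) → (62.2446,81.1745) → (42.9682,41.2658) → (111.7423,120.1656) (closed)

[2] `<circle>` circle, #008000→score S622 F2173: (55.3111,87.3431) → (53.2953,93.5470) → (48.0180,97.3812) → (41.4948,97.3812) → (36.2175,93.5470) → (34.2017,87.3431) → (36.2175,81.1392) → (41.4948,77.3050) → (48.0180,77.3050) → (53.2953,81.1392) → (55.3111,87.3431) (closed)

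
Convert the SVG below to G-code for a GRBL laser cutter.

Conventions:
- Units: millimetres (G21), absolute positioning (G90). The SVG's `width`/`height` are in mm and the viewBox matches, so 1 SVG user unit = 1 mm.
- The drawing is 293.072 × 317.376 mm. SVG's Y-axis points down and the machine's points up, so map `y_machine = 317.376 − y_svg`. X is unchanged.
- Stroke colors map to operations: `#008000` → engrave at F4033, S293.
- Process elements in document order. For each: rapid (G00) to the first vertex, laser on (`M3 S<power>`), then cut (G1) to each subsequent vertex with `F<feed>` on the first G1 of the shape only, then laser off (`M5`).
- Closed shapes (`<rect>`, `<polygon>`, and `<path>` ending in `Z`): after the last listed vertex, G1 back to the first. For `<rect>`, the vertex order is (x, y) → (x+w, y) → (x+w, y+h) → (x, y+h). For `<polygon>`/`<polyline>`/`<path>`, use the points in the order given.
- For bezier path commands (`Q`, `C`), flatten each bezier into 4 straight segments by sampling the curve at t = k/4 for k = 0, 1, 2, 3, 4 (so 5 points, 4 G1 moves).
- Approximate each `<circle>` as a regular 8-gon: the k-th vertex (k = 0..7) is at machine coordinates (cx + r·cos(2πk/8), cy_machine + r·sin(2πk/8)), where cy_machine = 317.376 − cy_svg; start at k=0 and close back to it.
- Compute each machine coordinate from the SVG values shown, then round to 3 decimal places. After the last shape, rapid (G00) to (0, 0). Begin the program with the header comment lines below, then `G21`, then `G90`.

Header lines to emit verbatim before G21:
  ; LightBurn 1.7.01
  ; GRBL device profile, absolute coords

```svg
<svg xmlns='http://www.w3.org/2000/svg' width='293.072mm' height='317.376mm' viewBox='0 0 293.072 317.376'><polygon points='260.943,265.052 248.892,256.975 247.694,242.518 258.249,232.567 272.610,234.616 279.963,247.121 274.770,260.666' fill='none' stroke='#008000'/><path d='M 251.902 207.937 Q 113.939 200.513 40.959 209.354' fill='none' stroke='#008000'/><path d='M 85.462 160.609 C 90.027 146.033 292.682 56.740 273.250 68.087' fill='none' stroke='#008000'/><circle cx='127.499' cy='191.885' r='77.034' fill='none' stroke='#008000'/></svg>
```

; LightBurn 1.7.01
; GRBL device profile, absolute coords
G21
G90
G00 X260.943 Y52.324
M3 S293
G1 X248.892 Y60.401 F4033
G1 X247.694 Y74.858
G1 X258.249 Y84.809
G1 X272.610 Y82.760
G1 X279.963 Y70.255
G1 X274.770 Y56.710
G1 X260.943 Y52.324
M5
G00 X251.902 Y109.439
M3 S293
G1 X186.982 Y112.134 F4033
G1 X130.185 Y112.797
G1 X81.510 Y111.426
G1 X40.959 Y108.022
M5
G00 X85.462 Y156.767
M3 S293
G1 X119.462 Y178.968 F4033
G1 X188.355 Y212.749
G1 X252.748 Y241.669
G1 X273.250 Y249.289
M5
G00 X204.533 Y125.491
M3 S293
G1 X181.970 Y179.962 F4033
G1 X127.499 Y202.525
G1 X73.028 Y179.962
G1 X50.465 Y125.491
G1 X73.028 Y71.020
G1 X127.499 Y48.457
G1 X181.970 Y71.020
G1 X204.533 Y125.491
M5
G00 X0.000 Y0.000

1 u = 1 mm; y_m = 317.376 − y.

[1] `<polygon>` regular polygon, #008000→engrave S293 F4033: (260.943,52.324) → (248.892,60.401) → (247.694,74.858) → (258.249,84.809) → (272.610,82.760) → (279.963,70.255) → (274.770,56.710) → (260.943,52.324) (closed)

[2] `<path>` quadratic bezier, #008000→engrave S293 F4033: (251.902,109.439) → (186.982,112.134) → (130.185,112.797) → (81.510,111.426) → (40.959,108.022)

[3] `<path>` cubic bezier, #008000→engrave S293 F4033: (85.462,156.767) → (119.462,178.968) → (188.355,212.749) → (252.748,241.669) → (273.250,249.289)

[4] `<circle>` circle, #008000→engrave S293 F4033: (204.533,125.491) → (181.970,179.962) → (127.499,202.525) → (73.028,179.962) → (50.465,125.491) → (73.028,71.020) → (127.499,48.457) → (181.970,71.020) → (204.533,125.491) (closed)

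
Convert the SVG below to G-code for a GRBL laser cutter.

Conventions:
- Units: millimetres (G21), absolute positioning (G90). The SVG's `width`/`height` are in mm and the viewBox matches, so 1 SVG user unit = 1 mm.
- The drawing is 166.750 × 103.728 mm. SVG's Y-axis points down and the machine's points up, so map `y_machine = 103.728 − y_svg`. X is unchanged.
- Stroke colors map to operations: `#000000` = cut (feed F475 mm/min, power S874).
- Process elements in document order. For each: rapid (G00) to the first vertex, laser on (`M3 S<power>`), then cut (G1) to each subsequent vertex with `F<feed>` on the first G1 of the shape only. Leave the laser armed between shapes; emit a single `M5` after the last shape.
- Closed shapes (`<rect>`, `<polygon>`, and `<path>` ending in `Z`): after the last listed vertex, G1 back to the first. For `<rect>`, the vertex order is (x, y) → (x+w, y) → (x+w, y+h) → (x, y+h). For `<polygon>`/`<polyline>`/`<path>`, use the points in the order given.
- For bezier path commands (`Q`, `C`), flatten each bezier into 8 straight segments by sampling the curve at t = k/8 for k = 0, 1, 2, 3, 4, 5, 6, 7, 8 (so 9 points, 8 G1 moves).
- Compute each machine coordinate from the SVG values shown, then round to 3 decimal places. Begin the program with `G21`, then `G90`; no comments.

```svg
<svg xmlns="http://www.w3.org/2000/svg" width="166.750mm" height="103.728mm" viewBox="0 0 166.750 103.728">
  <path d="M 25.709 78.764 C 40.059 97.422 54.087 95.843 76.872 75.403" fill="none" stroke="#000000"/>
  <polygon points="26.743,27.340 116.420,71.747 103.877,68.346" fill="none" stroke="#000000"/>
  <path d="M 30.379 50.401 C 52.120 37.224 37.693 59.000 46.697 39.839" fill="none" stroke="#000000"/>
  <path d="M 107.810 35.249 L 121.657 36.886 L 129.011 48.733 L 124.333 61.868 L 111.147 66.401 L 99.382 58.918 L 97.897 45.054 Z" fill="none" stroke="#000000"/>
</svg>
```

G21
G90
G00 X25.709 Y24.964
M3 S874
G1 X31.093 Y18.913 F475
G1 X36.553 Y14.743
G1 X42.196 Y12.439
G1 X48.127 Y11.983
G1 X54.454 Y13.360
G1 X61.283 Y16.553
G1 X68.720 Y21.547
G1 X76.872 Y28.325
G00 X26.743 Y76.388
M3 S874
G1 X116.420 Y31.981 F475
G1 X103.877 Y35.382
G1 X26.743 Y76.388
G00 X30.379 Y53.327
M3 S874
G1 X36.953 Y56.778 F475
G1 X40.834 Y57.842
G1 X42.722 Y57.407
G1 X43.314 Y56.364
G1 X43.310 Y55.601
G1 X43.406 Y56.008
G1 X44.302 Y58.474
G1 X46.697 Y63.889
G00 X107.810 Y68.479
M3 S874
G1 X121.657 Y66.842 F475
G1 X129.011 Y54.995
G1 X124.333 Y41.860
G1 X111.147 Y37.327
G1 X99.382 Y44.810
G1 X97.897 Y58.674
G1 X107.810 Y68.479
M5

Since the viewBox matches the mm dimensions, user units are millimetres directly. The only transform is the Y-flip y_m = 103.728 − y_svg.

Shape 1 is a cubic bezier drawn with `<path>`. Its stroke #000000 means cut at S874, F475. After flipping Y the toolpath is (25.709,24.964) → (31.093,18.913) → (36.553,14.743) → (42.196,12.439) → (48.127,11.983) → (54.454,13.360) → (61.283,16.553) → (68.720,21.547) → (76.872,28.325).

Shape 2 is a closed polygon drawn with `<polygon>`. Its stroke #000000 means cut at S874, F475. After flipping Y the toolpath is (26.743,76.388) → (116.420,31.981) → (103.877,35.382) → (26.743,76.388), returning to the start.

Shape 3 is a cubic bezier drawn with `<path>`. Its stroke #000000 means cut at S874, F475. After flipping Y the toolpath is (30.379,53.327) → (36.953,56.778) → (40.834,57.842) → (42.722,57.407) → (43.314,56.364) → (43.310,55.601) → (43.406,56.008) → (44.302,58.474) → (46.697,63.889).

Shape 4 is a regular polygon drawn with `<path>`. Its stroke #000000 means cut at S874, F475. After flipping Y the toolpath is (107.810,68.479) → (121.657,66.842) → (129.011,54.995) → (124.333,41.860) → (111.147,37.327) → (99.382,44.810) → (97.897,58.674) → (107.810,68.479), returning to the start.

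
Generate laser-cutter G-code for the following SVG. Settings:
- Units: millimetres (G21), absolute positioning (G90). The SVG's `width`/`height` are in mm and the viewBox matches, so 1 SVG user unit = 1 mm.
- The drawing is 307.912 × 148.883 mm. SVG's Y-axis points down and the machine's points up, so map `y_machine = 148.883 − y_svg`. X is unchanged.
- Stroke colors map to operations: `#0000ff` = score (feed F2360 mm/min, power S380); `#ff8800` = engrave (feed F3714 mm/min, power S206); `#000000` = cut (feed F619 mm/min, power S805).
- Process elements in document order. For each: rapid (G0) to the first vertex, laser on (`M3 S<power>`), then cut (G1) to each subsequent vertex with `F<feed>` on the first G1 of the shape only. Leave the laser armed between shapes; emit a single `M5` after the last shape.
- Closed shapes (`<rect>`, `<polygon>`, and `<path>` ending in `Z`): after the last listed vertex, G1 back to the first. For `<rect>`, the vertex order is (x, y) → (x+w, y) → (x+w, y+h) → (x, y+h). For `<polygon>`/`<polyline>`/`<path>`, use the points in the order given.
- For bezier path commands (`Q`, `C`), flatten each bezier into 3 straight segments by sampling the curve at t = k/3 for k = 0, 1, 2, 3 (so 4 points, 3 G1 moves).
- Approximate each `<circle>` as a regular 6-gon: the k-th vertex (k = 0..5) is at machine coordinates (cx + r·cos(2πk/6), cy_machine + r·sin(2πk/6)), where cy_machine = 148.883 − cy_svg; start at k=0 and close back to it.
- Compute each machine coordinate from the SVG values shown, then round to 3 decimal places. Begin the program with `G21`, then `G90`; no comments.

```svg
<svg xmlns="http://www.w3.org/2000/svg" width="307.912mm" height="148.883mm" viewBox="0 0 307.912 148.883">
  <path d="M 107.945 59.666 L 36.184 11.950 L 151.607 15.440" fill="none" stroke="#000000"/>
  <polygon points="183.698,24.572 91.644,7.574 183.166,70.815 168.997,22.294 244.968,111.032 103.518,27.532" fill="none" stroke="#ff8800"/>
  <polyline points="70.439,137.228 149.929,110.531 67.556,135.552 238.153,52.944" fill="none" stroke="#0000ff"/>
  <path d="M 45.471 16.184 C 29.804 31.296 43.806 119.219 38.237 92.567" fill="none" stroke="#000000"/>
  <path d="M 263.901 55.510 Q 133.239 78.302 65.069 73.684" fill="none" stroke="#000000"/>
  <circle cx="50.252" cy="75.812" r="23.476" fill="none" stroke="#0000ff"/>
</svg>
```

G21
G90
G0 X107.945 Y89.217
M3 S805
G1 X36.184 Y136.933 F619
G1 X151.607 Y133.443
G0 X183.698 Y124.311
M3 S206
G1 X91.644 Y141.309 F3714
G1 X183.166 Y78.068
G1 X168.997 Y126.589
G1 X244.968 Y37.851
G1 X103.518 Y121.351
G1 X183.698 Y124.311
G0 X70.439 Y11.655
M3 S380
G1 X149.929 Y38.352 F2360
G1 X67.556 Y13.331
G1 X238.153 Y95.939
G0 X45.471 Y132.699
M3 S805
G1 X37.870 Y100.257 F619
G1 X39.106 Y60.915
G1 X38.237 Y56.316
G0 X263.901 Y93.373
M3 S805
G1 X183.737 Y81.224 F619
G1 X117.459 Y75.166
G1 X65.069 Y75.199
G0 X73.728 Y73.071
M3 S380
G1 X61.990 Y93.402 F2360
G1 X38.514 Y93.402
G1 X26.776 Y73.071
G1 X38.514 Y52.740
G1 X61.990 Y52.740
G1 X73.728 Y73.071
M5

viewBox `0 0 307.912 148.883` with mm width/height → 1 unit = 1 mm. Flip: y_m = 148.883 − y_svg.

**Shape 1** — `<path>` open polyline, stroke `#000000` → cut (S805, F619). Machine vertices: (107.945,89.217) → (36.184,136.933) → (151.607,133.443). Open path.

**Shape 2** — `<polygon>` closed polygon, stroke `#ff8800` → engrave (S206, F3714). Machine vertices: (183.698,124.311) → (91.644,141.309) → (183.166,78.068) → (168.997,126.589) → (244.968,37.851) → (103.518,121.351) → (183.698,124.311). Closed: final G1 returns to the first vertex.

**Shape 3** — `<polyline>` open polyline, stroke `#0000ff` → score (S380, F2360). Machine vertices: (70.439,11.655) → (149.929,38.352) → (67.556,13.331) → (238.153,95.939). Open path.

**Shape 4** — `<path>` cubic bezier, stroke `#000000` → cut (S805, F619). Control points (SVG): P0=(45.471,16.184), P1=(29.804,31.296), P2=(43.806,119.219), P3=(38.237,92.567); sampled at t=k/3. Machine vertices: (45.471,132.699) → (37.870,100.257) → (39.106,60.915) → (38.237,56.316). Open path.

**Shape 5** — `<path>` quadratic bezier, stroke `#000000` → cut (S805, F619). Control points (SVG): P0=(263.901,55.510), P1=(133.239,78.302), P2=(65.069,73.684); sampled at t=k/3. Machine vertices: (263.901,93.373) → (183.737,81.224) → (117.459,75.166) → (65.069,75.199). Open path.

**Shape 6** — `<circle>` circle, stroke `#0000ff` → score (S380, F2360). Machine vertices: (73.728,73.071) → (61.990,93.402) → (38.514,93.402) → (26.776,73.071) → (38.514,52.740) → (61.990,52.740) → (73.728,73.071). Closed: final G1 returns to the first vertex.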